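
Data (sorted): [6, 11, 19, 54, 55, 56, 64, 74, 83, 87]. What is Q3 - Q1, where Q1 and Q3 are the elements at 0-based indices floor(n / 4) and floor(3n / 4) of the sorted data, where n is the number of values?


The data has n = 10 elements.
Q1 index = floor(10 / 4) = floor(2.5) = 2; Q3 index = floor(3 * 10 / 4) = floor(7.5) = 7
Q1 = element at index 2 = 19
Q3 = element at index 7 = 74
IQR = 74 - 19 = 55
Final answer: 55


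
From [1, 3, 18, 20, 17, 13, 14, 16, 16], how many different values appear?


List all unique values:
Distinct values: [1, 3, 13, 14, 16, 17, 18, 20]
Count = 8
Final answer: 8


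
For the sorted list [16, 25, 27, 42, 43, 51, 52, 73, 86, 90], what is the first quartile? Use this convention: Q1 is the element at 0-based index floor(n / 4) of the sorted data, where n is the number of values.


The list has n = 10 elements.
Q1 index = floor(10 / 4) = floor(2.5) = 2
Counting from index 0 in the sorted data, the element at index 2 is 27.
Final answer: 27


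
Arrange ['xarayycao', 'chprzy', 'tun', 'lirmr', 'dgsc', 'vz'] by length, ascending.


Compute lengths:
  'xarayycao' has length 9
  'chprzy' has length 6
  'tun' has length 3
  'lirmr' has length 5
  'dgsc' has length 4
  'vz' has length 2
Lengths in increasing order: 2 < 3 < 4 < 5 < 6 < 9
Listing the words in that order gives the answer.
Final answer: ['vz', 'tun', 'dgsc', 'lirmr', 'chprzy', 'xarayycao']


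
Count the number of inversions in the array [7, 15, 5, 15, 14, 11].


For each element, count the later elements that are smaller than it:
  7 (index 0): smaller elements after it = [5] -> 1
  15 (index 1): smaller elements after it = [5, 14, 11] -> 3
  5 (index 2): smaller elements after it = [] -> 0
  15 (index 3): smaller elements after it = [14, 11] -> 2
  14 (index 4): smaller elements after it = [11] -> 1
Total inversions = 1 + 3 + 0 + 2 + 1 = 7
Final answer: 7


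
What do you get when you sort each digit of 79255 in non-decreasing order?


The number 79255 has digits: 7, 9, 2, 5, 5
Sorted: 2, 5, 5, 7, 9
Joining the sorted digits gives the result.
Final answer: 25579


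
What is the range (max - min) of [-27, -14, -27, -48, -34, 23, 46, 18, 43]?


Maximum value: 46
Minimum value: -48
Range = 46 - (-48) = 94
Final answer: 94


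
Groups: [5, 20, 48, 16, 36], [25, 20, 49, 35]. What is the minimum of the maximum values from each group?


Find max of each group:
  Group 1: [5, 20, 48, 16, 36] -> max = 48
  Group 2: [25, 20, 49, 35] -> max = 49
Maxes: [48, 49]
Minimum of maxes = 48
Final answer: 48


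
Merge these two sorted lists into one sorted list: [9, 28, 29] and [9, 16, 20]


List A: [9, 28, 29]
List B: [9, 16, 20]
Repeatedly compare the front elements and take the smaller:
  9 vs 9 -> take 9
  28 vs 9 -> take 9
  28 vs 16 -> take 16
  28 vs 20 -> take 20
  B is exhausted; append the rest of A: [28, 29]
Final answer: [9, 9, 16, 20, 28, 29]


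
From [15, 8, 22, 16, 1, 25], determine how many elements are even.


Check each element:
  15 is odd
  8 is even
  22 is even
  16 is even
  1 is odd
  25 is odd
Evens: [8, 22, 16]
Count of evens = 3
Final answer: 3


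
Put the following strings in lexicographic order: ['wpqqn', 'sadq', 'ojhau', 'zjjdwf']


Compare strings character by character (the first differing letter decides):
  'ojhau' < 'sadq' since 'o' < 's' at position 1
  'sadq' < 'wpqqn' since 's' < 'w' at position 1
  'wpqqn' < 'zjjdwf' since 'w' < 'z' at position 1
Chaining these comparisons gives the alphabetical order.
Final answer: ['ojhau', 'sadq', 'wpqqn', 'zjjdwf']


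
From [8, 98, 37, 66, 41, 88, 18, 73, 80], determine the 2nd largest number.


Sort descending: [98, 88, 80, 73, 66, 41, 37, 18, 8]
The 2nd element (1-indexed) is at index 1.
Value = 88
Final answer: 88


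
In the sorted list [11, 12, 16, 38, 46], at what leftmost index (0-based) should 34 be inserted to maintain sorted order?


List is sorted: [11, 12, 16, 38, 46]
We need the leftmost position where 34 can be inserted, i.e. the first index whose element is >= 34 (or the end of the list if none is).
Binary search with low=0, high=5 (0-based indices):
  low=0, high=5, mid=2: a[2]=16 < 34, so low = 3
  low=3, high=5, mid=4: a[4]=46 >= 34, so high = 4
  low=3, high=4, mid=3: a[3]=38 >= 34, so high = 3
Now low = high = 3, so the insertion index is 3.
Final answer: 3


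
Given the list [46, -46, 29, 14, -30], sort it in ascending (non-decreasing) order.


Original list: [46, -46, 29, 14, -30]
Repeatedly take the smallest remaining element:
  Remaining [46, -46, 29, 14, -30] -> smallest is -46
  Remaining [46, 29, 14, -30] -> smallest is -30
  Remaining [46, 29, 14] -> smallest is 14
  Remaining [46, 29] -> smallest is 29
  Remaining [46] -> smallest is 46
Collecting the picks in order gives the sorted list.
Final answer: [-46, -30, 14, 29, 46]


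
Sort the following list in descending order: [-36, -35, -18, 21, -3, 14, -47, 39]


Original list: [-36, -35, -18, 21, -3, 14, -47, 39]
Repeatedly take the largest remaining element:
  Remaining [-36, -35, -18, 21, -3, 14, -47, 39] -> largest is 39
  Remaining [-36, -35, -18, 21, -3, 14, -47] -> largest is 21
  Remaining [-36, -35, -18, -3, 14, -47] -> largest is 14
  Remaining [-36, -35, -18, -3, -47] -> largest is -3
  Remaining [-36, -35, -18, -47] -> largest is -18
  Remaining [-36, -35, -47] -> largest is -35
  Remaining [-36, -47] -> largest is -36
  Remaining [-47] -> largest is -47
Collecting the picks in order gives the descending list.
Final answer: [39, 21, 14, -3, -18, -35, -36, -47]


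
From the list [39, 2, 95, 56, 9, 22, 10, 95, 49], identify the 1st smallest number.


Sort ascending: [2, 9, 10, 22, 39, 49, 56, 95, 95]
The 1st element (1-indexed) is at index 0.
Value = 2
Final answer: 2


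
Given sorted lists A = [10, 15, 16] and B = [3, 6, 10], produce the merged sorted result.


List A: [10, 15, 16]
List B: [3, 6, 10]
Repeatedly compare the front elements and take the smaller:
  10 vs 3 -> take 3
  10 vs 6 -> take 6
  10 vs 10 -> take 10
  15 vs 10 -> take 10
  B is exhausted; append the rest of A: [15, 16]
Final answer: [3, 6, 10, 10, 15, 16]


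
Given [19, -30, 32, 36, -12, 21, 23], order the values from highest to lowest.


Original list: [19, -30, 32, 36, -12, 21, 23]
Repeatedly take the largest remaining element:
  Remaining [19, -30, 32, 36, -12, 21, 23] -> largest is 36
  Remaining [19, -30, 32, -12, 21, 23] -> largest is 32
  Remaining [19, -30, -12, 21, 23] -> largest is 23
  Remaining [19, -30, -12, 21] -> largest is 21
  Remaining [19, -30, -12] -> largest is 19
  Remaining [-30, -12] -> largest is -12
  Remaining [-30] -> largest is -30
Collecting the picks in order gives the descending list.
Final answer: [36, 32, 23, 21, 19, -12, -30]


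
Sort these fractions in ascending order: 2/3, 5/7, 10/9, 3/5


Convert to decimal for comparison:
  2/3 = 0.6667
  5/7 = 0.7143
  10/9 = 1.1111
  3/5 = 0.6
Decimals in increasing order: 0.6 < 0.6667 < 0.7143 < 1.1111
Writing each back as its fraction gives the sorted order.
Final answer: 3/5, 2/3, 5/7, 10/9


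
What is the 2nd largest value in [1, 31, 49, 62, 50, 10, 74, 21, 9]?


Sort descending: [74, 62, 50, 49, 31, 21, 10, 9, 1]
The 2nd element (1-indexed) is at index 1.
Value = 62
Final answer: 62


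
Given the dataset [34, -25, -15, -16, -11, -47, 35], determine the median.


First, sort the list: [-47, -25, -16, -15, -11, 34, 35]
The list has 7 elements (odd count).
The middle index is 3 (0-based), and the element there is -15.
Final answer: -15


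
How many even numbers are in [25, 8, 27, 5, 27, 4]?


Check each element:
  25 is odd
  8 is even
  27 is odd
  5 is odd
  27 is odd
  4 is even
Evens: [8, 4]
Count of evens = 2
Final answer: 2


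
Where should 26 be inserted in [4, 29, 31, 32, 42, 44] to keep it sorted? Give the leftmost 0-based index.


List is sorted: [4, 29, 31, 32, 42, 44]
We need the leftmost position where 26 can be inserted, i.e. the first index whose element is >= 26 (or the end of the list if none is).
Binary search with low=0, high=6 (0-based indices):
  low=0, high=6, mid=3: a[3]=32 >= 26, so high = 3
  low=0, high=3, mid=1: a[1]=29 >= 26, so high = 1
  low=0, high=1, mid=0: a[0]=4 < 26, so low = 1
Now low = high = 1, so the insertion index is 1.
Final answer: 1


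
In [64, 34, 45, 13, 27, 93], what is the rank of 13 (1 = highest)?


Sort descending: [93, 64, 45, 34, 27, 13]
Find 13 in the sorted list.
13 is at position 6.
Final answer: 6


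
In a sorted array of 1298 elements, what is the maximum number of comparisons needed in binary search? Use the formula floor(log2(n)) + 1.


Binary search halves the search space each step.
Maximum comparisons = floor(log2(1298)) + 1
log2(1298) = 10.3421
floor(log2(1298)) = 10, so 10 + 1 = 11
Final answer: 11


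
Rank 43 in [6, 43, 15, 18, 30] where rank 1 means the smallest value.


Sort ascending: [6, 15, 18, 30, 43]
Find 43 in the sorted list.
43 is at position 5 (1-indexed).
Final answer: 5


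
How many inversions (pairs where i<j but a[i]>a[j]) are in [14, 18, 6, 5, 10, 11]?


For each element, count the later elements that are smaller than it:
  14 (index 0): smaller elements after it = [6, 5, 10, 11] -> 4
  18 (index 1): smaller elements after it = [6, 5, 10, 11] -> 4
  6 (index 2): smaller elements after it = [5] -> 1
  5 (index 3): smaller elements after it = [] -> 0
  10 (index 4): smaller elements after it = [] -> 0
Total inversions = 4 + 4 + 1 + 0 + 0 = 9
Final answer: 9


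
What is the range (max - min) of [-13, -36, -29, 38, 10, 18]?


Maximum value: 38
Minimum value: -36
Range = 38 - (-36) = 74
Final answer: 74


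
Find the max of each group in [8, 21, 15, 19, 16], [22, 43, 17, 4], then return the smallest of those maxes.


Find max of each group:
  Group 1: [8, 21, 15, 19, 16] -> max = 21
  Group 2: [22, 43, 17, 4] -> max = 43
Maxes: [21, 43]
Minimum of maxes = 21
Final answer: 21


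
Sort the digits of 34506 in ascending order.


The number 34506 has digits: 3, 4, 5, 0, 6
Sorted: 0, 3, 4, 5, 6
Joining the sorted digits gives the result.
Final answer: 03456


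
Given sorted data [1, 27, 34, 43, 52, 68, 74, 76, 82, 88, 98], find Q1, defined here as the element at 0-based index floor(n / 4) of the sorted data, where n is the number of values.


The list has n = 11 elements.
Q1 index = floor(11 / 4) = floor(2.75) = 2
Counting from index 0 in the sorted data, the element at index 2 is 34.
Final answer: 34


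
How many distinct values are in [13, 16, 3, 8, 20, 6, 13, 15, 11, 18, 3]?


List all unique values:
Distinct values: [3, 6, 8, 11, 13, 15, 16, 18, 20]
Count = 9
Final answer: 9


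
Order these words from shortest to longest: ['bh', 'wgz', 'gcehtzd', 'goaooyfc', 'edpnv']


Compute lengths:
  'bh' has length 2
  'wgz' has length 3
  'gcehtzd' has length 7
  'goaooyfc' has length 8
  'edpnv' has length 5
Lengths in increasing order: 2 < 3 < 5 < 7 < 8
Listing the words in that order gives the answer.
Final answer: ['bh', 'wgz', 'edpnv', 'gcehtzd', 'goaooyfc']


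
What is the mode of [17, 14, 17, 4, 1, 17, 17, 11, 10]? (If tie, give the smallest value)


Count the frequency of each value:
  1 appears 1 time(s)
  4 appears 1 time(s)
  10 appears 1 time(s)
  11 appears 1 time(s)
  14 appears 1 time(s)
  17 appears 4 time(s)
Maximum frequency is 4.
Only 17 reaches that frequency, so it is the mode.
Final answer: 17


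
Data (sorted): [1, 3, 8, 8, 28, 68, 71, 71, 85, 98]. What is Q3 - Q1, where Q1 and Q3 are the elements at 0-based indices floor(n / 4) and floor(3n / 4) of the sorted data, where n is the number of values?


The data has n = 10 elements.
Q1 index = floor(10 / 4) = floor(2.5) = 2; Q3 index = floor(3 * 10 / 4) = floor(7.5) = 7
Q1 = element at index 2 = 8
Q3 = element at index 7 = 71
IQR = 71 - 8 = 63
Final answer: 63


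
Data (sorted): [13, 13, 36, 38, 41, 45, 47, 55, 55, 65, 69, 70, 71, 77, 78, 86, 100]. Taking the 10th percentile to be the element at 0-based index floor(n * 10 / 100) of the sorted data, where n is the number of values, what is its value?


The dataset has n = 17 elements.
Index = floor(17 * 10 / 100) = floor(170 / 100) = floor(1.7) = 1
Counting from index 0 in the sorted data, the element at index 1 is 13.
Final answer: 13


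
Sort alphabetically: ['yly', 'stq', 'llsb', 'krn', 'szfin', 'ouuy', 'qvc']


Compare strings character by character (the first differing letter decides):
  'krn' < 'llsb' since 'k' < 'l' at position 1
  'llsb' < 'ouuy' since 'l' < 'o' at position 1
  'ouuy' < 'qvc' since 'o' < 'q' at position 1
  'qvc' < 'stq' since 'q' < 's' at position 1
  'stq' < 'szfin' since 't' < 'z' at position 2
  'szfin' < 'yly' since 's' < 'y' at position 1
Chaining these comparisons gives the alphabetical order.
Final answer: ['krn', 'llsb', 'ouuy', 'qvc', 'stq', 'szfin', 'yly']


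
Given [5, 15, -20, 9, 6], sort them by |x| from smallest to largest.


Compute absolute values:
  |5| = 5
  |15| = 15
  |-20| = 20
  |9| = 9
  |6| = 6
Absolute values in increasing order: 5 < 6 < 9 < 15 < 20
Listing the original numbers in that order gives the answer.
Final answer: [5, 6, 9, 15, -20]


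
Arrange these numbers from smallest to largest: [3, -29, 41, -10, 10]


Original list: [3, -29, 41, -10, 10]
Repeatedly take the smallest remaining element:
  Remaining [3, -29, 41, -10, 10] -> smallest is -29
  Remaining [3, 41, -10, 10] -> smallest is -10
  Remaining [3, 41, 10] -> smallest is 3
  Remaining [41, 10] -> smallest is 10
  Remaining [41] -> smallest is 41
Collecting the picks in order gives the sorted list.
Final answer: [-29, -10, 3, 10, 41]


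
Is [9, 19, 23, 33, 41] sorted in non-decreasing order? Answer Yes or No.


Check consecutive pairs:
  9 <= 19? True
  19 <= 23? True
  23 <= 33? True
  33 <= 41? True
Every consecutive pair is in order, so the list is non-decreasing.
Final answer: Yes


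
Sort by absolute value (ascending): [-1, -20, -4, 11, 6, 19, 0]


Compute absolute values:
  |-1| = 1
  |-20| = 20
  |-4| = 4
  |11| = 11
  |6| = 6
  |19| = 19
  |0| = 0
Absolute values in increasing order: 0 < 1 < 4 < 6 < 11 < 19 < 20
Listing the original numbers in that order gives the answer.
Final answer: [0, -1, -4, 6, 11, 19, -20]


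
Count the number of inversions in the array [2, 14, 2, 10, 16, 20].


For each element, count the later elements that are smaller than it:
  2 (index 0): smaller elements after it = [] -> 0
  14 (index 1): smaller elements after it = [2, 10] -> 2
  2 (index 2): smaller elements after it = [] -> 0
  10 (index 3): smaller elements after it = [] -> 0
  16 (index 4): smaller elements after it = [] -> 0
Total inversions = 0 + 2 + 0 + 0 + 0 = 2
Final answer: 2


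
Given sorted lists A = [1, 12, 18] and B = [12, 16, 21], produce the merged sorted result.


List A: [1, 12, 18]
List B: [12, 16, 21]
Repeatedly compare the front elements and take the smaller:
  1 vs 12 -> take 1
  12 vs 12 -> take 12
  18 vs 12 -> take 12
  18 vs 16 -> take 16
  18 vs 21 -> take 18
  A is exhausted; append the rest of B: [21]
Final answer: [1, 12, 12, 16, 18, 21]


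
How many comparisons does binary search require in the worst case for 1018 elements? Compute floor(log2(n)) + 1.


Binary search halves the search space each step.
Maximum comparisons = floor(log2(1018)) + 1
log2(1018) = 9.9915
floor(log2(1018)) = 9, so 9 + 1 = 10
Final answer: 10


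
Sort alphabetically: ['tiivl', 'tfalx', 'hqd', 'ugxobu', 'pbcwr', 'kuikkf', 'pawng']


Compare strings character by character (the first differing letter decides):
  'hqd' < 'kuikkf' since 'h' < 'k' at position 1
  'kuikkf' < 'pawng' since 'k' < 'p' at position 1
  'pawng' < 'pbcwr' since 'a' < 'b' at position 2
  'pbcwr' < 'tfalx' since 'p' < 't' at position 1
  'tfalx' < 'tiivl' since 'f' < 'i' at position 2
  'tiivl' < 'ugxobu' since 't' < 'u' at position 1
Chaining these comparisons gives the alphabetical order.
Final answer: ['hqd', 'kuikkf', 'pawng', 'pbcwr', 'tfalx', 'tiivl', 'ugxobu']


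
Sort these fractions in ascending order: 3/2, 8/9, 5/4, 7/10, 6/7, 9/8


Convert to decimal for comparison:
  3/2 = 1.5
  8/9 = 0.8889
  5/4 = 1.25
  7/10 = 0.7
  6/7 = 0.8571
  9/8 = 1.125
Decimals in increasing order: 0.7 < 0.8571 < 0.8889 < 1.125 < 1.25 < 1.5
Writing each back as its fraction gives the sorted order.
Final answer: 7/10, 6/7, 8/9, 9/8, 5/4, 3/2


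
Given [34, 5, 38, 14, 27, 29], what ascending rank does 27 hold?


Sort ascending: [5, 14, 27, 29, 34, 38]
Find 27 in the sorted list.
27 is at position 3 (1-indexed).
Final answer: 3


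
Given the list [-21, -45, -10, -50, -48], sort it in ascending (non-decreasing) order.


Original list: [-21, -45, -10, -50, -48]
Repeatedly take the smallest remaining element:
  Remaining [-21, -45, -10, -50, -48] -> smallest is -50
  Remaining [-21, -45, -10, -48] -> smallest is -48
  Remaining [-21, -45, -10] -> smallest is -45
  Remaining [-21, -10] -> smallest is -21
  Remaining [-10] -> smallest is -10
Collecting the picks in order gives the sorted list.
Final answer: [-50, -48, -45, -21, -10]


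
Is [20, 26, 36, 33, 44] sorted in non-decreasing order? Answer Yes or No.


Check consecutive pairs:
  20 <= 26? True
  26 <= 36? True
  36 <= 33? False
  33 <= 44? True
1 consecutive pair(s) are out of order, so the list is not sorted.
Final answer: No


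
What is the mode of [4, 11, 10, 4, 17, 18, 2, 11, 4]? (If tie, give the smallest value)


Count the frequency of each value:
  2 appears 1 time(s)
  4 appears 3 time(s)
  10 appears 1 time(s)
  11 appears 2 time(s)
  17 appears 1 time(s)
  18 appears 1 time(s)
Maximum frequency is 3.
Only 4 reaches that frequency, so it is the mode.
Final answer: 4


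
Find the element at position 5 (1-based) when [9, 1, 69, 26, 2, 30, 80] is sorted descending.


Sort descending: [80, 69, 30, 26, 9, 2, 1]
The 5th element (1-indexed) is at index 4.
Value = 9
Final answer: 9


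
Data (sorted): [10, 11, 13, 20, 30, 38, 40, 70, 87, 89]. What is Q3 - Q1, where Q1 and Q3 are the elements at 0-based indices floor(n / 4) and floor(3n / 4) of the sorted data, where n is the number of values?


The data has n = 10 elements.
Q1 index = floor(10 / 4) = floor(2.5) = 2; Q3 index = floor(3 * 10 / 4) = floor(7.5) = 7
Q1 = element at index 2 = 13
Q3 = element at index 7 = 70
IQR = 70 - 13 = 57
Final answer: 57


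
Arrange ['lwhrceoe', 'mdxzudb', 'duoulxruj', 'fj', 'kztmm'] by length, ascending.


Compute lengths:
  'lwhrceoe' has length 8
  'mdxzudb' has length 7
  'duoulxruj' has length 9
  'fj' has length 2
  'kztmm' has length 5
Lengths in increasing order: 2 < 5 < 7 < 8 < 9
Listing the words in that order gives the answer.
Final answer: ['fj', 'kztmm', 'mdxzudb', 'lwhrceoe', 'duoulxruj']


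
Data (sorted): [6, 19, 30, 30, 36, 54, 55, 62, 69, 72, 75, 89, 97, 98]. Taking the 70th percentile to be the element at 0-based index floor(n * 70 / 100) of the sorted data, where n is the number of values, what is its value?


The dataset has n = 14 elements.
Index = floor(14 * 70 / 100) = floor(980 / 100) = floor(9.8) = 9
Counting from index 0 in the sorted data, the element at index 9 is 72.
Final answer: 72


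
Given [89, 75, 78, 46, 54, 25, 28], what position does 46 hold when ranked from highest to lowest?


Sort descending: [89, 78, 75, 54, 46, 28, 25]
Find 46 in the sorted list.
46 is at position 5.
Final answer: 5


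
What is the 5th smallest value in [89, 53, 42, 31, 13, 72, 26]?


Sort ascending: [13, 26, 31, 42, 53, 72, 89]
The 5th element (1-indexed) is at index 4.
Value = 53
Final answer: 53


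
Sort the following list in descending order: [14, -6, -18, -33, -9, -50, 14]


Original list: [14, -6, -18, -33, -9, -50, 14]
Repeatedly take the largest remaining element:
  Remaining [14, -6, -18, -33, -9, -50, 14] -> largest is 14
  Remaining [-6, -18, -33, -9, -50, 14] -> largest is 14
  Remaining [-6, -18, -33, -9, -50] -> largest is -6
  Remaining [-18, -33, -9, -50] -> largest is -9
  Remaining [-18, -33, -50] -> largest is -18
  Remaining [-33, -50] -> largest is -33
  Remaining [-50] -> largest is -50
Collecting the picks in order gives the descending list.
Final answer: [14, 14, -6, -9, -18, -33, -50]


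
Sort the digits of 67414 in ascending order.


The number 67414 has digits: 6, 7, 4, 1, 4
Sorted: 1, 4, 4, 6, 7
Joining the sorted digits gives the result.
Final answer: 14467


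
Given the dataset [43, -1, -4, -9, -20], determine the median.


First, sort the list: [-20, -9, -4, -1, 43]
The list has 5 elements (odd count).
The middle index is 2 (0-based), and the element there is -4.
Final answer: -4


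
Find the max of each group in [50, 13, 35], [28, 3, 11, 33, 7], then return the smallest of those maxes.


Find max of each group:
  Group 1: [50, 13, 35] -> max = 50
  Group 2: [28, 3, 11, 33, 7] -> max = 33
Maxes: [50, 33]
Minimum of maxes = 33
Final answer: 33


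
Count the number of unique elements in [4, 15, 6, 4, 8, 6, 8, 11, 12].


List all unique values:
Distinct values: [4, 6, 8, 11, 12, 15]
Count = 6
Final answer: 6


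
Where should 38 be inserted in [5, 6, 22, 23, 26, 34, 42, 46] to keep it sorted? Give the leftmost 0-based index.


List is sorted: [5, 6, 22, 23, 26, 34, 42, 46]
We need the leftmost position where 38 can be inserted, i.e. the first index whose element is >= 38 (or the end of the list if none is).
Binary search with low=0, high=8 (0-based indices):
  low=0, high=8, mid=4: a[4]=26 < 38, so low = 5
  low=5, high=8, mid=6: a[6]=42 >= 38, so high = 6
  low=5, high=6, mid=5: a[5]=34 < 38, so low = 6
Now low = high = 6, so the insertion index is 6.
Final answer: 6


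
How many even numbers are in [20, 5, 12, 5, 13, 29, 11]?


Check each element:
  20 is even
  5 is odd
  12 is even
  5 is odd
  13 is odd
  29 is odd
  11 is odd
Evens: [20, 12]
Count of evens = 2
Final answer: 2


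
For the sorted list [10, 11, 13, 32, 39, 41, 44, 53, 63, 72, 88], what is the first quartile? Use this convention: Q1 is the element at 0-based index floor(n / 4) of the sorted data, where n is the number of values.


The list has n = 11 elements.
Q1 index = floor(11 / 4) = floor(2.75) = 2
Counting from index 0 in the sorted data, the element at index 2 is 13.
Final answer: 13


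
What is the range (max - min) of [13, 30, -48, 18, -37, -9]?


Maximum value: 30
Minimum value: -48
Range = 30 - (-48) = 78
Final answer: 78


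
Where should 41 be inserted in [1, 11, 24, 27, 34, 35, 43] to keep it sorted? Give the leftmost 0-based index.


List is sorted: [1, 11, 24, 27, 34, 35, 43]
We need the leftmost position where 41 can be inserted, i.e. the first index whose element is >= 41 (or the end of the list if none is).
Binary search with low=0, high=7 (0-based indices):
  low=0, high=7, mid=3: a[3]=27 < 41, so low = 4
  low=4, high=7, mid=5: a[5]=35 < 41, so low = 6
  low=6, high=7, mid=6: a[6]=43 >= 41, so high = 6
Now low = high = 6, so the insertion index is 6.
Final answer: 6


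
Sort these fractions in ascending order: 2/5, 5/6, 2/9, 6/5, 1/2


Convert to decimal for comparison:
  2/5 = 0.4
  5/6 = 0.8333
  2/9 = 0.2222
  6/5 = 1.2
  1/2 = 0.5
Decimals in increasing order: 0.2222 < 0.4 < 0.5 < 0.8333 < 1.2
Writing each back as its fraction gives the sorted order.
Final answer: 2/9, 2/5, 1/2, 5/6, 6/5


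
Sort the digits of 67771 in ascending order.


The number 67771 has digits: 6, 7, 7, 7, 1
Sorted: 1, 6, 7, 7, 7
Joining the sorted digits gives the result.
Final answer: 16777


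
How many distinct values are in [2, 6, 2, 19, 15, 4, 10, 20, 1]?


List all unique values:
Distinct values: [1, 2, 4, 6, 10, 15, 19, 20]
Count = 8
Final answer: 8


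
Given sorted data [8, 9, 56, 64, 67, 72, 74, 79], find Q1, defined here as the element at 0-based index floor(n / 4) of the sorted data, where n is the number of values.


The list has n = 8 elements.
Q1 index = floor(8 / 4) = floor(2) = 2
Counting from index 0 in the sorted data, the element at index 2 is 56.
Final answer: 56


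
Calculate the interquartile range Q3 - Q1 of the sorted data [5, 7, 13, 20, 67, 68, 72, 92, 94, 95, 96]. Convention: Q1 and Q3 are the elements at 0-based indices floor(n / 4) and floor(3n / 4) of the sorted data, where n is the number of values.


The data has n = 11 elements.
Q1 index = floor(11 / 4) = floor(2.75) = 2; Q3 index = floor(3 * 11 / 4) = floor(8.25) = 8
Q1 = element at index 2 = 13
Q3 = element at index 8 = 94
IQR = 94 - 13 = 81
Final answer: 81


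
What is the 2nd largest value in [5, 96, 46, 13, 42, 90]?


Sort descending: [96, 90, 46, 42, 13, 5]
The 2nd element (1-indexed) is at index 1.
Value = 90
Final answer: 90


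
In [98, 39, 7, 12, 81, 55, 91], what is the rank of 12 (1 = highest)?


Sort descending: [98, 91, 81, 55, 39, 12, 7]
Find 12 in the sorted list.
12 is at position 6.
Final answer: 6


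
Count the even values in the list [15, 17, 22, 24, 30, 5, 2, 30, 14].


Check each element:
  15 is odd
  17 is odd
  22 is even
  24 is even
  30 is even
  5 is odd
  2 is even
  30 is even
  14 is even
Evens: [22, 24, 30, 2, 30, 14]
Count of evens = 6
Final answer: 6


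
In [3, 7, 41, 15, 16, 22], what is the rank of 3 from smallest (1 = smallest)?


Sort ascending: [3, 7, 15, 16, 22, 41]
Find 3 in the sorted list.
3 is at position 1 (1-indexed).
Final answer: 1


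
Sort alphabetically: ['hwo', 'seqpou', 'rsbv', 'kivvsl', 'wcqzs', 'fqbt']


Compare strings character by character (the first differing letter decides):
  'fqbt' < 'hwo' since 'f' < 'h' at position 1
  'hwo' < 'kivvsl' since 'h' < 'k' at position 1
  'kivvsl' < 'rsbv' since 'k' < 'r' at position 1
  'rsbv' < 'seqpou' since 'r' < 's' at position 1
  'seqpou' < 'wcqzs' since 's' < 'w' at position 1
Chaining these comparisons gives the alphabetical order.
Final answer: ['fqbt', 'hwo', 'kivvsl', 'rsbv', 'seqpou', 'wcqzs']


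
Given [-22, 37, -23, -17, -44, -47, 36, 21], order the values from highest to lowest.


Original list: [-22, 37, -23, -17, -44, -47, 36, 21]
Repeatedly take the largest remaining element:
  Remaining [-22, 37, -23, -17, -44, -47, 36, 21] -> largest is 37
  Remaining [-22, -23, -17, -44, -47, 36, 21] -> largest is 36
  Remaining [-22, -23, -17, -44, -47, 21] -> largest is 21
  Remaining [-22, -23, -17, -44, -47] -> largest is -17
  Remaining [-22, -23, -44, -47] -> largest is -22
  Remaining [-23, -44, -47] -> largest is -23
  Remaining [-44, -47] -> largest is -44
  Remaining [-47] -> largest is -47
Collecting the picks in order gives the descending list.
Final answer: [37, 36, 21, -17, -22, -23, -44, -47]


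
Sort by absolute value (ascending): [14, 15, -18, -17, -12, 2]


Compute absolute values:
  |14| = 14
  |15| = 15
  |-18| = 18
  |-17| = 17
  |-12| = 12
  |2| = 2
Absolute values in increasing order: 2 < 12 < 14 < 15 < 17 < 18
Listing the original numbers in that order gives the answer.
Final answer: [2, -12, 14, 15, -17, -18]


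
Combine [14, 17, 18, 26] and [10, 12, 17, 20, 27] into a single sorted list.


List A: [14, 17, 18, 26]
List B: [10, 12, 17, 20, 27]
Repeatedly compare the front elements and take the smaller:
  14 vs 10 -> take 10
  14 vs 12 -> take 12
  14 vs 17 -> take 14
  17 vs 17 -> take 17
  18 vs 17 -> take 17
  18 vs 20 -> take 18
  26 vs 20 -> take 20
  26 vs 27 -> take 26
  A is exhausted; append the rest of B: [27]
Final answer: [10, 12, 14, 17, 17, 18, 20, 26, 27]


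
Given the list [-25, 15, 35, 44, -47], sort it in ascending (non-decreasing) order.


Original list: [-25, 15, 35, 44, -47]
Repeatedly take the smallest remaining element:
  Remaining [-25, 15, 35, 44, -47] -> smallest is -47
  Remaining [-25, 15, 35, 44] -> smallest is -25
  Remaining [15, 35, 44] -> smallest is 15
  Remaining [35, 44] -> smallest is 35
  Remaining [44] -> smallest is 44
Collecting the picks in order gives the sorted list.
Final answer: [-47, -25, 15, 35, 44]


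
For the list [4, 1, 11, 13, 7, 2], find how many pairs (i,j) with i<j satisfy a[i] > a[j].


For each element, count the later elements that are smaller than it:
  4 (index 0): smaller elements after it = [1, 2] -> 2
  1 (index 1): smaller elements after it = [] -> 0
  11 (index 2): smaller elements after it = [7, 2] -> 2
  13 (index 3): smaller elements after it = [7, 2] -> 2
  7 (index 4): smaller elements after it = [2] -> 1
Total inversions = 2 + 0 + 2 + 2 + 1 = 7
Final answer: 7


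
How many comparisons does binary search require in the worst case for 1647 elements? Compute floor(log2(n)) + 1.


Binary search halves the search space each step.
Maximum comparisons = floor(log2(1647)) + 1
log2(1647) = 10.6856
floor(log2(1647)) = 10, so 10 + 1 = 11
Final answer: 11


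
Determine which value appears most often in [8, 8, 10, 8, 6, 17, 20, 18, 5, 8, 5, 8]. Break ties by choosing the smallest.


Count the frequency of each value:
  5 appears 2 time(s)
  6 appears 1 time(s)
  8 appears 5 time(s)
  10 appears 1 time(s)
  17 appears 1 time(s)
  18 appears 1 time(s)
  20 appears 1 time(s)
Maximum frequency is 5.
Only 8 reaches that frequency, so it is the mode.
Final answer: 8


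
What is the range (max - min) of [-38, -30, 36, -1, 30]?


Maximum value: 36
Minimum value: -38
Range = 36 - (-38) = 74
Final answer: 74


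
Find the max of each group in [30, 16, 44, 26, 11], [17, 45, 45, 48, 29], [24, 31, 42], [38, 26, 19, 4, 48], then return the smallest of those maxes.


Find max of each group:
  Group 1: [30, 16, 44, 26, 11] -> max = 44
  Group 2: [17, 45, 45, 48, 29] -> max = 48
  Group 3: [24, 31, 42] -> max = 42
  Group 4: [38, 26, 19, 4, 48] -> max = 48
Maxes: [44, 48, 42, 48]
Minimum of maxes = 42
Final answer: 42


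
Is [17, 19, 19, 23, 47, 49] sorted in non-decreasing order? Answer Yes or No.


Check consecutive pairs:
  17 <= 19? True
  19 <= 19? True
  19 <= 23? True
  23 <= 47? True
  47 <= 49? True
Every consecutive pair is in order, so the list is non-decreasing.
Final answer: Yes


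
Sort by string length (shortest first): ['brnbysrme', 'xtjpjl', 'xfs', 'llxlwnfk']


Compute lengths:
  'brnbysrme' has length 9
  'xtjpjl' has length 6
  'xfs' has length 3
  'llxlwnfk' has length 8
Lengths in increasing order: 3 < 6 < 8 < 9
Listing the words in that order gives the answer.
Final answer: ['xfs', 'xtjpjl', 'llxlwnfk', 'brnbysrme']


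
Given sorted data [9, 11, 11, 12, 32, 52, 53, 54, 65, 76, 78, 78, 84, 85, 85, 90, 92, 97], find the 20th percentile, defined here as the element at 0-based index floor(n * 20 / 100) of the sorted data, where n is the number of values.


The dataset has n = 18 elements.
Index = floor(18 * 20 / 100) = floor(360 / 100) = floor(3.6) = 3
Counting from index 0 in the sorted data, the element at index 3 is 12.
Final answer: 12


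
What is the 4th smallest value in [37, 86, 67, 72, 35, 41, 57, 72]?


Sort ascending: [35, 37, 41, 57, 67, 72, 72, 86]
The 4th element (1-indexed) is at index 3.
Value = 57
Final answer: 57


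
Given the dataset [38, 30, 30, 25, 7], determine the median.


First, sort the list: [7, 25, 30, 30, 38]
The list has 5 elements (odd count).
The middle index is 2 (0-based), and the element there is 30.
Final answer: 30


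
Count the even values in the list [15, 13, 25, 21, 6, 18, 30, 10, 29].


Check each element:
  15 is odd
  13 is odd
  25 is odd
  21 is odd
  6 is even
  18 is even
  30 is even
  10 is even
  29 is odd
Evens: [6, 18, 30, 10]
Count of evens = 4
Final answer: 4


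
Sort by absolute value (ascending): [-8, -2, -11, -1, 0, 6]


Compute absolute values:
  |-8| = 8
  |-2| = 2
  |-11| = 11
  |-1| = 1
  |0| = 0
  |6| = 6
Absolute values in increasing order: 0 < 1 < 2 < 6 < 8 < 11
Listing the original numbers in that order gives the answer.
Final answer: [0, -1, -2, 6, -8, -11]


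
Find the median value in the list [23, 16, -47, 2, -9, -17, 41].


First, sort the list: [-47, -17, -9, 2, 16, 23, 41]
The list has 7 elements (odd count).
The middle index is 3 (0-based), and the element there is 2.
Final answer: 2


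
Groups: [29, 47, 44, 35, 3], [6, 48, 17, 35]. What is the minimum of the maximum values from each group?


Find max of each group:
  Group 1: [29, 47, 44, 35, 3] -> max = 47
  Group 2: [6, 48, 17, 35] -> max = 48
Maxes: [47, 48]
Minimum of maxes = 47
Final answer: 47


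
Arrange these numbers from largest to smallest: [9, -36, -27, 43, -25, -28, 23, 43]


Original list: [9, -36, -27, 43, -25, -28, 23, 43]
Repeatedly take the largest remaining element:
  Remaining [9, -36, -27, 43, -25, -28, 23, 43] -> largest is 43
  Remaining [9, -36, -27, -25, -28, 23, 43] -> largest is 43
  Remaining [9, -36, -27, -25, -28, 23] -> largest is 23
  Remaining [9, -36, -27, -25, -28] -> largest is 9
  Remaining [-36, -27, -25, -28] -> largest is -25
  Remaining [-36, -27, -28] -> largest is -27
  Remaining [-36, -28] -> largest is -28
  Remaining [-36] -> largest is -36
Collecting the picks in order gives the descending list.
Final answer: [43, 43, 23, 9, -25, -27, -28, -36]


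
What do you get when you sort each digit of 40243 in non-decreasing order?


The number 40243 has digits: 4, 0, 2, 4, 3
Sorted: 0, 2, 3, 4, 4
Joining the sorted digits gives the result.
Final answer: 02344


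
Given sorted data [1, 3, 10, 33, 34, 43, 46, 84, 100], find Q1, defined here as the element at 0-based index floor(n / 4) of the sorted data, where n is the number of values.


The list has n = 9 elements.
Q1 index = floor(9 / 4) = floor(2.25) = 2
Counting from index 0 in the sorted data, the element at index 2 is 10.
Final answer: 10


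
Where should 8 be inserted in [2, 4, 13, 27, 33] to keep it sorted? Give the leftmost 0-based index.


List is sorted: [2, 4, 13, 27, 33]
We need the leftmost position where 8 can be inserted, i.e. the first index whose element is >= 8 (or the end of the list if none is).
Binary search with low=0, high=5 (0-based indices):
  low=0, high=5, mid=2: a[2]=13 >= 8, so high = 2
  low=0, high=2, mid=1: a[1]=4 < 8, so low = 2
Now low = high = 2, so the insertion index is 2.
Final answer: 2


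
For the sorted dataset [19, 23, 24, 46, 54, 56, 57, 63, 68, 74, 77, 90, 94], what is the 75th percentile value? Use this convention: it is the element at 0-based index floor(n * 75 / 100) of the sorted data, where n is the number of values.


The dataset has n = 13 elements.
Index = floor(13 * 75 / 100) = floor(975 / 100) = floor(9.75) = 9
Counting from index 0 in the sorted data, the element at index 9 is 74.
Final answer: 74


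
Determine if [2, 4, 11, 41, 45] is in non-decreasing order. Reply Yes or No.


Check consecutive pairs:
  2 <= 4? True
  4 <= 11? True
  11 <= 41? True
  41 <= 45? True
Every consecutive pair is in order, so the list is non-decreasing.
Final answer: Yes


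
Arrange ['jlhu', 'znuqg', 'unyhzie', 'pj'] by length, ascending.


Compute lengths:
  'jlhu' has length 4
  'znuqg' has length 5
  'unyhzie' has length 7
  'pj' has length 2
Lengths in increasing order: 2 < 4 < 5 < 7
Listing the words in that order gives the answer.
Final answer: ['pj', 'jlhu', 'znuqg', 'unyhzie']


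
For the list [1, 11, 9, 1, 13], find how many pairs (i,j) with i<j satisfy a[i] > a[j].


For each element, count the later elements that are smaller than it:
  1 (index 0): smaller elements after it = [] -> 0
  11 (index 1): smaller elements after it = [9, 1] -> 2
  9 (index 2): smaller elements after it = [1] -> 1
  1 (index 3): smaller elements after it = [] -> 0
Total inversions = 0 + 2 + 1 + 0 = 3
Final answer: 3


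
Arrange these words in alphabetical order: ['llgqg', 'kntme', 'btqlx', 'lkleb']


Compare strings character by character (the first differing letter decides):
  'btqlx' < 'kntme' since 'b' < 'k' at position 1
  'kntme' < 'lkleb' since 'k' < 'l' at position 1
  'lkleb' < 'llgqg' since 'k' < 'l' at position 2
Chaining these comparisons gives the alphabetical order.
Final answer: ['btqlx', 'kntme', 'lkleb', 'llgqg']


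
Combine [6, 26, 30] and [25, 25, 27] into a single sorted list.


List A: [6, 26, 30]
List B: [25, 25, 27]
Repeatedly compare the front elements and take the smaller:
  6 vs 25 -> take 6
  26 vs 25 -> take 25
  26 vs 25 -> take 25
  26 vs 27 -> take 26
  30 vs 27 -> take 27
  B is exhausted; append the rest of A: [30]
Final answer: [6, 25, 25, 26, 27, 30]


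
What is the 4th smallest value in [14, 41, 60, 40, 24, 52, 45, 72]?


Sort ascending: [14, 24, 40, 41, 45, 52, 60, 72]
The 4th element (1-indexed) is at index 3.
Value = 41
Final answer: 41


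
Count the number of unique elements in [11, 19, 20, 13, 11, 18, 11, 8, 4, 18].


List all unique values:
Distinct values: [4, 8, 11, 13, 18, 19, 20]
Count = 7
Final answer: 7


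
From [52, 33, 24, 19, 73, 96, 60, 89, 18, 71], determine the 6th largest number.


Sort descending: [96, 89, 73, 71, 60, 52, 33, 24, 19, 18]
The 6th element (1-indexed) is at index 5.
Value = 52
Final answer: 52


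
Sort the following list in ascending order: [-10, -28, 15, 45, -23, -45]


Original list: [-10, -28, 15, 45, -23, -45]
Repeatedly take the smallest remaining element:
  Remaining [-10, -28, 15, 45, -23, -45] -> smallest is -45
  Remaining [-10, -28, 15, 45, -23] -> smallest is -28
  Remaining [-10, 15, 45, -23] -> smallest is -23
  Remaining [-10, 15, 45] -> smallest is -10
  Remaining [15, 45] -> smallest is 15
  Remaining [45] -> smallest is 45
Collecting the picks in order gives the sorted list.
Final answer: [-45, -28, -23, -10, 15, 45]


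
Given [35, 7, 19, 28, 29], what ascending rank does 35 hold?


Sort ascending: [7, 19, 28, 29, 35]
Find 35 in the sorted list.
35 is at position 5 (1-indexed).
Final answer: 5


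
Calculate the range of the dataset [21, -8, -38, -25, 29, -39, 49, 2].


Maximum value: 49
Minimum value: -39
Range = 49 - (-39) = 88
Final answer: 88


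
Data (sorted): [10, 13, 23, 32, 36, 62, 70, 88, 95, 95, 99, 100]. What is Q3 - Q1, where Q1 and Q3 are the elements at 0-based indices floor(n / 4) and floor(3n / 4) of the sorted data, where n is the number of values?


The data has n = 12 elements.
Q1 index = floor(12 / 4) = floor(3) = 3; Q3 index = floor(3 * 12 / 4) = floor(9) = 9
Q1 = element at index 3 = 32
Q3 = element at index 9 = 95
IQR = 95 - 32 = 63
Final answer: 63


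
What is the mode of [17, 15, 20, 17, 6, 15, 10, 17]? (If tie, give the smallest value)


Count the frequency of each value:
  6 appears 1 time(s)
  10 appears 1 time(s)
  15 appears 2 time(s)
  17 appears 3 time(s)
  20 appears 1 time(s)
Maximum frequency is 3.
Only 17 reaches that frequency, so it is the mode.
Final answer: 17


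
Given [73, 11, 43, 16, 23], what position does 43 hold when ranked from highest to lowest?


Sort descending: [73, 43, 23, 16, 11]
Find 43 in the sorted list.
43 is at position 2.
Final answer: 2


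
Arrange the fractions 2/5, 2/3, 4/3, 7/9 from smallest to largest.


Convert to decimal for comparison:
  2/5 = 0.4
  2/3 = 0.6667
  4/3 = 1.3333
  7/9 = 0.7778
Decimals in increasing order: 0.4 < 0.6667 < 0.7778 < 1.3333
Writing each back as its fraction gives the sorted order.
Final answer: 2/5, 2/3, 7/9, 4/3


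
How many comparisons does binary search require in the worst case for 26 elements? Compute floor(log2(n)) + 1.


Binary search halves the search space each step.
Maximum comparisons = floor(log2(26)) + 1
log2(26) = 4.7004
floor(log2(26)) = 4, so 4 + 1 = 5
Final answer: 5


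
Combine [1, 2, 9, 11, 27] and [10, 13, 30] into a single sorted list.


List A: [1, 2, 9, 11, 27]
List B: [10, 13, 30]
Repeatedly compare the front elements and take the smaller:
  1 vs 10 -> take 1
  2 vs 10 -> take 2
  9 vs 10 -> take 9
  11 vs 10 -> take 10
  11 vs 13 -> take 11
  27 vs 13 -> take 13
  27 vs 30 -> take 27
  A is exhausted; append the rest of B: [30]
Final answer: [1, 2, 9, 10, 11, 13, 27, 30]


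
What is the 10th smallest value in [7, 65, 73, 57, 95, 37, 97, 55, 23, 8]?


Sort ascending: [7, 8, 23, 37, 55, 57, 65, 73, 95, 97]
The 10th element (1-indexed) is at index 9.
Value = 97
Final answer: 97
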